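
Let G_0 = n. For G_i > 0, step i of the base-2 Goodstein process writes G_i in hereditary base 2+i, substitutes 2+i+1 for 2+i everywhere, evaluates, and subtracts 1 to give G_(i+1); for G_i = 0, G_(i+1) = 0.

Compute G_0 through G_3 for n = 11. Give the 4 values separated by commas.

G_0=11  [base 2] 2^(2 + 1) + 2 + 1  →[2↦3]→  3^(3 + 1) + 3 + 1 = 85  −1 ⇒ G_1=84
G_1=84  [base 3] 3^(3 + 1) + 3  →[3↦4]→  4^(4 + 1) + 4 = 1028  −1 ⇒ G_2=1027
G_2=1027  [base 4] 4^(4 + 1) + 3  →[4↦5]→  5^(5 + 1) + 3 = 15628  −1 ⇒ G_3=15627

11, 84, 1027, 15627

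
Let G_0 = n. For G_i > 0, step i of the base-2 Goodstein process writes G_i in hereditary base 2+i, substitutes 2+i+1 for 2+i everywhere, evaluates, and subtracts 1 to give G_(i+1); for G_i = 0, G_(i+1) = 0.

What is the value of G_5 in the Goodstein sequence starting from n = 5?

step 0: 5 = 2^2 + 1; sub 3 for 2: 3^3 + 1; = 28; G_1 = 28−1 = 27
step 1: 27 = 3^3; sub 4 for 3: 4^4; = 256; G_2 = 256−1 = 255
step 2: 255 = 3·4^3 + 3·4^2 + 3·4 + 3; sub 5 for 4: 3·5^3 + 3·5^2 + 3·5 + 3; = 468; G_3 = 468−1 = 467
step 3: 467 = 3·5^3 + 3·5^2 + 3·5 + 2; sub 6 for 5: 3·6^3 + 3·6^2 + 3·6 + 2; = 776; G_4 = 776−1 = 775
step 4: 775 = 3·6^3 + 3·6^2 + 3·6 + 1; sub 7 for 6: 3·7^3 + 3·7^2 + 3·7 + 1; = 1198; G_5 = 1198−1 = 1197
step 5: 1197 = 3·7^3 + 3·7^2 + 3·7; sub 8 for 7: 3·8^3 + 3·8^2 + 3·8; = 1752; G_6 = 1752−1 = 1751

1197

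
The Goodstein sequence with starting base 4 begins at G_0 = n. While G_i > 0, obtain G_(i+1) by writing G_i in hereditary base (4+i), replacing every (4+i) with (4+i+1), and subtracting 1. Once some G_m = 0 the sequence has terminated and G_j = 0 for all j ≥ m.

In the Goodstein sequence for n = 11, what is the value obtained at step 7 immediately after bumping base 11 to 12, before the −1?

11 —HB4→ 2·4 + 3 —bump→ 2·5 + 3 = 13 —(−1)→ 12
12 —HB5→ 2·5 + 2 —bump→ 2·6 + 2 = 14 —(−1)→ 13
13 —HB6→ 2·6 + 1 —bump→ 2·7 + 1 = 15 —(−1)→ 14
14 —HB7→ 2·7 —bump→ 2·8 = 16 —(−1)→ 15
15 —HB8→ 8 + 7 —bump→ 9 + 7 = 16 —(−1)→ 15
15 —HB9→ 9 + 6 —bump→ 10 + 6 = 16 —(−1)→ 15
15 —HB10→ 10 + 5 —bump→ 11 + 5 = 16 —(−1)→ 15
15 —HB11→ 11 + 4 —bump→ 12 + 4 = 16 —(−1)→ 15

16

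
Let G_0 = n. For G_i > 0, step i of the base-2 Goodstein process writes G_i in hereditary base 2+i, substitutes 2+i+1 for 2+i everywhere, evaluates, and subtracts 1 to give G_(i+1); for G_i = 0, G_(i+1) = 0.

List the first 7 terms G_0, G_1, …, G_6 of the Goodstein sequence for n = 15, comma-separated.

[0] 15 ≡ 2^(2 + 1) + 2^2 + 2 + 1 (base 2). Lift 3: 112. −1: 111.
[1] 111 ≡ 3^(3 + 1) + 3^3 + 3 (base 3). Lift 4: 1284. −1: 1283.
[2] 1283 ≡ 4^(4 + 1) + 4^4 + 3 (base 4). Lift 5: 18753. −1: 18752.
[3] 18752 ≡ 5^(5 + 1) + 5^5 + 2 (base 5). Lift 6: 326594. −1: 326593.
[4] 326593 ≡ 6^(6 + 1) + 6^6 + 1 (base 6). Lift 7: 6588345. −1: 6588344.
[5] 6588344 ≡ 7^(7 + 1) + 7^7 (base 7). Lift 8: 150994944. −1: 150994943.

15, 111, 1283, 18752, 326593, 6588344, 150994943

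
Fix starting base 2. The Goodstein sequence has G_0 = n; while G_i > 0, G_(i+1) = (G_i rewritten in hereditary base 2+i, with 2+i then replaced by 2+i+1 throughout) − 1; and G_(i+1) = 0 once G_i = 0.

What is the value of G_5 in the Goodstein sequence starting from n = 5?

1197

base 2: 5 = 2^2 + 1; at 3: 3^3 + 1 = 28; next = 27
base 3: 27 = 3^3; at 4: 4^4 = 256; next = 255
base 4: 255 = 3·4^3 + 3·4^2 + 3·4 + 3; at 5: 3·5^3 + 3·5^2 + 3·5 + 3 = 468; next = 467
base 5: 467 = 3·5^3 + 3·5^2 + 3·5 + 2; at 6: 3·6^3 + 3·6^2 + 3·6 + 2 = 776; next = 775
base 6: 775 = 3·6^3 + 3·6^2 + 3·6 + 1; at 7: 3·7^3 + 3·7^2 + 3·7 + 1 = 1198; next = 1197
base 7: 1197 = 3·7^3 + 3·7^2 + 3·7; at 8: 3·8^3 + 3·8^2 + 3·8 = 1752; next = 1751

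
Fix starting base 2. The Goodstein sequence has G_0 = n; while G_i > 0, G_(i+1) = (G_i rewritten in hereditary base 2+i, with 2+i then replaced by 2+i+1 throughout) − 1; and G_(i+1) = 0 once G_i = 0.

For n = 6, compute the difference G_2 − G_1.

228

6 —HB2→ 2^2 + 2 —bump→ 3^3 + 3 = 30 —(−1)→ 29
29 —HB3→ 3^3 + 2 —bump→ 4^4 + 2 = 258 —(−1)→ 257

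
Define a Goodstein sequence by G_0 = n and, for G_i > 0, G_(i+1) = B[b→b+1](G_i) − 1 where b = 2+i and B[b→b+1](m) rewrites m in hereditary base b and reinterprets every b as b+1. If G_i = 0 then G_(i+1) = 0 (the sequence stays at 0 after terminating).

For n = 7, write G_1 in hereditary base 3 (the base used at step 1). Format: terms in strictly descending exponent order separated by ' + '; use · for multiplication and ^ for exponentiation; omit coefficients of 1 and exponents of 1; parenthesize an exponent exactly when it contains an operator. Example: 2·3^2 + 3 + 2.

(0) 7|_2 = 2^2 + 2 + 1 ↦ 3^3 + 3 + 1|_3 = 31 ⇒ 30
(1) 30|_3 = 3^3 + 3 ↦ 4^4 + 4|_4 = 260 ⇒ 259

3^3 + 3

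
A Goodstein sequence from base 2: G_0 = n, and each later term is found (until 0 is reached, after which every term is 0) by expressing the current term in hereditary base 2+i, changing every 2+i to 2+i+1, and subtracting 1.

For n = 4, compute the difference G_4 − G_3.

23

4 —HB2→ 2^2 —bump→ 3^3 = 27 —(−1)→ 26
26 —HB3→ 2·3^2 + 2·3 + 2 —bump→ 2·4^2 + 2·4 + 2 = 42 —(−1)→ 41
41 —HB4→ 2·4^2 + 2·4 + 1 —bump→ 2·5^2 + 2·5 + 1 = 61 —(−1)→ 60
60 —HB5→ 2·5^2 + 2·5 —bump→ 2·6^2 + 2·6 = 84 —(−1)→ 83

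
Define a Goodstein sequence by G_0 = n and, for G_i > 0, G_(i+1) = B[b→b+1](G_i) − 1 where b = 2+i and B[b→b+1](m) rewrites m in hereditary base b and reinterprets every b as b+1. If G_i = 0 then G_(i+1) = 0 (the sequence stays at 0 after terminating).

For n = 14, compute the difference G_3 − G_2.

17469

(0) 14|_2 = 2^(2 + 1) + 2^2 + 2 ↦ 3^(3 + 1) + 3^3 + 3|_3 = 111 ⇒ 110
(1) 110|_3 = 3^(3 + 1) + 3^3 + 2 ↦ 4^(4 + 1) + 4^4 + 2|_4 = 1282 ⇒ 1281
(2) 1281|_4 = 4^(4 + 1) + 4^4 + 1 ↦ 5^(5 + 1) + 5^5 + 1|_5 = 18751 ⇒ 18750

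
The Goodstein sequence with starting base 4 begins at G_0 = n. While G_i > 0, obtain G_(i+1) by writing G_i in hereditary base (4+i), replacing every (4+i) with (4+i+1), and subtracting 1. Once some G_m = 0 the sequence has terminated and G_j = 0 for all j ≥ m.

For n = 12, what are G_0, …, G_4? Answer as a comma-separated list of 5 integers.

G_0 = 12. HB_4(12) = 3·4. Bump = 15. G_1 = 14.
G_1 = 14. HB_5(14) = 2·5 + 4. Bump = 16. G_2 = 15.
G_2 = 15. HB_6(15) = 2·6 + 3. Bump = 17. G_3 = 16.
G_3 = 16. HB_7(16) = 2·7 + 2. Bump = 18. G_4 = 17.

12, 14, 15, 16, 17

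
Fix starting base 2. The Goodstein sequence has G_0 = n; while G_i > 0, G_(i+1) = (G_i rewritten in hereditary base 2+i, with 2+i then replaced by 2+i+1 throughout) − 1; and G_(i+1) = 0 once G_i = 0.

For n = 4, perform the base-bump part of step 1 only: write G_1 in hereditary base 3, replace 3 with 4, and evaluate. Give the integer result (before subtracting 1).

42

[0] 4 ≡ 2^2 (base 2). Lift 3: 27. −1: 26.
[1] 26 ≡ 2·3^2 + 2·3 + 2 (base 3). Lift 4: 42. −1: 41.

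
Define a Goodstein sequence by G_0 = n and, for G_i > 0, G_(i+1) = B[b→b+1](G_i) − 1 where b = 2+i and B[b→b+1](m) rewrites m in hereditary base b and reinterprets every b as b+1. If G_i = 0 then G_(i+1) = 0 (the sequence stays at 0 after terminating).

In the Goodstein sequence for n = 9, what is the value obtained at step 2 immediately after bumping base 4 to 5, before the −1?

base 2: 9 = 2^(2 + 1) + 1; at 3: 3^(3 + 1) + 1 = 82; next = 81
base 3: 81 = 3^(3 + 1); at 4: 4^(4 + 1) = 1024; next = 1023
base 4: 1023 = 3·4^4 + 3·4^3 + 3·4^2 + 3·4 + 3; at 5: 3·5^5 + 3·5^3 + 3·5^2 + 3·5 + 3 = 9843; next = 9842

9843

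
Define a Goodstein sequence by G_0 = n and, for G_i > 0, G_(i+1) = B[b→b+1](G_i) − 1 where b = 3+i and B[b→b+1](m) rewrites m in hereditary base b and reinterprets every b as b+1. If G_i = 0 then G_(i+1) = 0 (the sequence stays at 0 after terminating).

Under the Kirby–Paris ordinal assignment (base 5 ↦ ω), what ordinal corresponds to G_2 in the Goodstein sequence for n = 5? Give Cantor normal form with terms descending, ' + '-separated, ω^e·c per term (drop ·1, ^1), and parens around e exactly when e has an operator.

ω

G_0=5  [base 3] 3 + 2  →[3↦4]→  4 + 2 = 6  −1 ⇒ G_1=5
G_1=5  [base 4] 4 + 1  →[4↦5]→  5 + 1 = 6  −1 ⇒ G_2=5
G_2=5  [base 5] 5  →[5↦6]→  6 = 6  −1 ⇒ G_3=5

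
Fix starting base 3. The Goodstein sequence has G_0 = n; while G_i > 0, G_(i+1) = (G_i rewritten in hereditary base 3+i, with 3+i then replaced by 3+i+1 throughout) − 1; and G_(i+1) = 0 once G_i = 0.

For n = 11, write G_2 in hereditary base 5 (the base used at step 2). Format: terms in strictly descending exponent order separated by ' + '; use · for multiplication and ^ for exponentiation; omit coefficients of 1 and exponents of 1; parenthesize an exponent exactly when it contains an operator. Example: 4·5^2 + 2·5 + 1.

i=0: 11 = 3^2 + 2 (b=3); 3→4: 4^2 + 2 = 18; 18−1 = 17
i=1: 17 = 4^2 + 1 (b=4); 4→5: 5^2 + 1 = 26; 26−1 = 25
i=2: 25 = 5^2 (b=5); 5→6: 6^2 = 36; 36−1 = 35

5^2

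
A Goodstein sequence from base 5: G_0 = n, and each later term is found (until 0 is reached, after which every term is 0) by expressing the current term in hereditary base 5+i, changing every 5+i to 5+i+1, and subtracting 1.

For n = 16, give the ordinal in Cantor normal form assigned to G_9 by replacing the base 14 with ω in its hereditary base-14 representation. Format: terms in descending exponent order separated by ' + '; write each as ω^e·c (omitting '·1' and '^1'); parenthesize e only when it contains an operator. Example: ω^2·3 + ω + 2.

i=0: 16 = 3·5 + 1 (b=5); 5→6: 3·6 + 1 = 19; 19−1 = 18
i=1: 18 = 3·6 (b=6); 6→7: 3·7 = 21; 21−1 = 20
i=2: 20 = 2·7 + 6 (b=7); 7→8: 2·8 + 6 = 22; 22−1 = 21
i=3: 21 = 2·8 + 5 (b=8); 8→9: 2·9 + 5 = 23; 23−1 = 22
i=4: 22 = 2·9 + 4 (b=9); 9→10: 2·10 + 4 = 24; 24−1 = 23
i=5: 23 = 2·10 + 3 (b=10); 10→11: 2·11 + 3 = 25; 25−1 = 24
i=6: 24 = 2·11 + 2 (b=11); 11→12: 2·12 + 2 = 26; 26−1 = 25
i=7: 25 = 2·12 + 1 (b=12); 12→13: 2·13 + 1 = 27; 27−1 = 26
i=8: 26 = 2·13 (b=13); 13→14: 2·14 = 28; 28−1 = 27

ω + 13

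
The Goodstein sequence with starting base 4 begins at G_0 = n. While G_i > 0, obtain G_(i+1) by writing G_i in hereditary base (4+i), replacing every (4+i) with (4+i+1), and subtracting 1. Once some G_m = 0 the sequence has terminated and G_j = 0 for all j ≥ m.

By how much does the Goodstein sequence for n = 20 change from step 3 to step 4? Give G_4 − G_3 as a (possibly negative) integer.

[0] 20 ≡ 4^2 + 4 (base 4). Lift 5: 30. −1: 29.
[1] 29 ≡ 5^2 + 4 (base 5). Lift 6: 40. −1: 39.
[2] 39 ≡ 6^2 + 3 (base 6). Lift 7: 52. −1: 51.
[3] 51 ≡ 7^2 + 2 (base 7). Lift 8: 66. −1: 65.

14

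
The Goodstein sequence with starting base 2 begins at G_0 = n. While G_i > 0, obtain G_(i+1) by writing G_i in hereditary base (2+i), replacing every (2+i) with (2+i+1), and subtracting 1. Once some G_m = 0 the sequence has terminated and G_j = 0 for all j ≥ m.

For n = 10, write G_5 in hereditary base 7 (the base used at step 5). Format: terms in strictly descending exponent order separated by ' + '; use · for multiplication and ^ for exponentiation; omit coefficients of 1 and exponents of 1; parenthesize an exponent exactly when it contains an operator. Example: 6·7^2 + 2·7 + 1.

5·7^7 + 5·7^5 + 5·7^4 + 5·7^3 + 5·7^2 + 5·7 + 4

G_0 = 10. HB_2(10) = 2^(2 + 1) + 2. Bump = 84. G_1 = 83.
G_1 = 83. HB_3(83) = 3^(3 + 1) + 2. Bump = 1026. G_2 = 1025.
G_2 = 1025. HB_4(1025) = 4^(4 + 1) + 1. Bump = 15626. G_3 = 15625.
G_3 = 15625. HB_5(15625) = 5^(5 + 1). Bump = 279936. G_4 = 279935.
G_4 = 279935. HB_6(279935) = 5·6^6 + 5·6^5 + 5·6^4 + 5·6^3 + 5·6^2 + 5·6 + 5. Bump = 4215755. G_5 = 4215754.
G_5 = 4215754. HB_7(4215754) = 5·7^7 + 5·7^5 + 5·7^4 + 5·7^3 + 5·7^2 + 5·7 + 4. Bump = 84073324. G_6 = 84073323.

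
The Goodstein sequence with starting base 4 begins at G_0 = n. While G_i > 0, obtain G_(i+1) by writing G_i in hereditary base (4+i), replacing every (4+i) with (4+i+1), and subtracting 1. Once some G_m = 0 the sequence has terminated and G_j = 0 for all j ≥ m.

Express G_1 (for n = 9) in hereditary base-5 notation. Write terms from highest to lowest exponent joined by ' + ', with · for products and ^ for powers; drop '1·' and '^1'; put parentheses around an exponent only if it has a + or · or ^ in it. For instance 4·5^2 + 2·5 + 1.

base 4: 9 = 2·4 + 1; at 5: 2·5 + 1 = 11; next = 10
base 5: 10 = 2·5; at 6: 2·6 = 12; next = 11

2·5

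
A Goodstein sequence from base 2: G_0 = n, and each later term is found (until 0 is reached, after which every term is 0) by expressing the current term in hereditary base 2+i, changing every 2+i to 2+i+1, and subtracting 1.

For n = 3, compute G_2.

G_0=3  [base 2] 2 + 1  →[2↦3]→  3 + 1 = 4  −1 ⇒ G_1=3
G_1=3  [base 3] 3  →[3↦4]→  4 = 4  −1 ⇒ G_2=3
G_2=3  [base 4] 3  →[4↦5]→  3 = 3  −1 ⇒ G_3=2

3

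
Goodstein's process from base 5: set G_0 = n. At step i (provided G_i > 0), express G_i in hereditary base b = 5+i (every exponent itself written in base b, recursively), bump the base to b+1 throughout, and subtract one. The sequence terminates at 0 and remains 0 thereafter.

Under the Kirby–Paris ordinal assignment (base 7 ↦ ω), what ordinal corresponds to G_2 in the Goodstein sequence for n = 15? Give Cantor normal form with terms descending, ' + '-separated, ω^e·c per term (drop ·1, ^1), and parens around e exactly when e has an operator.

[0] 15 ≡ 3·5 (base 5). Lift 6: 18. −1: 17.
[1] 17 ≡ 2·6 + 5 (base 6). Lift 7: 19. −1: 18.
[2] 18 ≡ 2·7 + 4 (base 7). Lift 8: 20. −1: 19.

ω·2 + 4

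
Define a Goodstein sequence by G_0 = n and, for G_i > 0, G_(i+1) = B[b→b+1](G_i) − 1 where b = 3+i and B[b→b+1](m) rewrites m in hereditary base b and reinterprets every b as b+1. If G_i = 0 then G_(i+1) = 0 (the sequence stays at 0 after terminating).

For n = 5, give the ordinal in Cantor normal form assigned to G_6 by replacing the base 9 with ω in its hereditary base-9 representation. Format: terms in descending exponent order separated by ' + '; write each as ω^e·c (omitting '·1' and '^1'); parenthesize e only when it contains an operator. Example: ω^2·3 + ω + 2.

5 —HB3→ 3 + 2 —bump→ 4 + 2 = 6 —(−1)→ 5
5 —HB4→ 4 + 1 —bump→ 5 + 1 = 6 —(−1)→ 5
5 —HB5→ 5 —bump→ 6 = 6 —(−1)→ 5
5 —HB6→ 5 —bump→ 5 = 5 —(−1)→ 4
4 —HB7→ 4 —bump→ 4 = 4 —(−1)→ 3
3 —HB8→ 3 —bump→ 3 = 3 —(−1)→ 2
2 —HB9→ 2 —bump→ 2 = 2 —(−1)→ 1

2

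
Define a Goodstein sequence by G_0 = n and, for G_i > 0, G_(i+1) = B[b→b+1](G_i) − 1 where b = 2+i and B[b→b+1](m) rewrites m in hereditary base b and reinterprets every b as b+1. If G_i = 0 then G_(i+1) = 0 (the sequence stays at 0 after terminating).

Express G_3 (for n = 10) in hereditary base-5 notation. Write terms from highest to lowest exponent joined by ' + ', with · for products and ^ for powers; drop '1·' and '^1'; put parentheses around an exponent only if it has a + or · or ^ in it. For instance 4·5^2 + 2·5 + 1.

base 2: 10 = 2^(2 + 1) + 2; at 3: 3^(3 + 1) + 3 = 84; next = 83
base 3: 83 = 3^(3 + 1) + 2; at 4: 4^(4 + 1) + 2 = 1026; next = 1025
base 4: 1025 = 4^(4 + 1) + 1; at 5: 5^(5 + 1) + 1 = 15626; next = 15625
base 5: 15625 = 5^(5 + 1); at 6: 6^(6 + 1) = 279936; next = 279935

5^(5 + 1)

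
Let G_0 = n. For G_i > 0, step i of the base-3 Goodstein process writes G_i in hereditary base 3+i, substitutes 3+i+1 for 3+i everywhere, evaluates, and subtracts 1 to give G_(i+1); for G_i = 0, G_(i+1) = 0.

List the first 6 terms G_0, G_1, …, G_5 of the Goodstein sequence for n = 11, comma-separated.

11, 17, 25, 35, 39, 43

step 0: 11 = 3^2 + 2; sub 4 for 3: 4^2 + 2; = 18; G_1 = 18−1 = 17
step 1: 17 = 4^2 + 1; sub 5 for 4: 5^2 + 1; = 26; G_2 = 26−1 = 25
step 2: 25 = 5^2; sub 6 for 5: 6^2; = 36; G_3 = 36−1 = 35
step 3: 35 = 5·6 + 5; sub 7 for 6: 5·7 + 5; = 40; G_4 = 40−1 = 39
step 4: 39 = 5·7 + 4; sub 8 for 7: 5·8 + 4; = 44; G_5 = 44−1 = 43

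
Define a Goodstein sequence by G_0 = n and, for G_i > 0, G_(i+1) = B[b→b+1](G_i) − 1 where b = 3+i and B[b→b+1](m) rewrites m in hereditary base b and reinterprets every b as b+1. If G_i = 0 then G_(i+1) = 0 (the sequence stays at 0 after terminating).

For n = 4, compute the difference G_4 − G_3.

step 0: 4 = 3 + 1; sub 4 for 3: 4 + 1; = 5; G_1 = 5−1 = 4
step 1: 4 = 4; sub 5 for 4: 5; = 5; G_2 = 5−1 = 4
step 2: 4 = 4; sub 6 for 5: 4; = 4; G_3 = 4−1 = 3
step 3: 3 = 3; sub 7 for 6: 3; = 3; G_4 = 3−1 = 2

-1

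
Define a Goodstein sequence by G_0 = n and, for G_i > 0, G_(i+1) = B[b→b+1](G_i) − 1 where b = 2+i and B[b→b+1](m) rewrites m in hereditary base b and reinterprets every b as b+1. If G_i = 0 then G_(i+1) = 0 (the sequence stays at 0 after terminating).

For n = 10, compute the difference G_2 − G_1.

base 2: 10 = 2^(2 + 1) + 2; at 3: 3^(3 + 1) + 3 = 84; next = 83
base 3: 83 = 3^(3 + 1) + 2; at 4: 4^(4 + 1) + 2 = 1026; next = 1025

942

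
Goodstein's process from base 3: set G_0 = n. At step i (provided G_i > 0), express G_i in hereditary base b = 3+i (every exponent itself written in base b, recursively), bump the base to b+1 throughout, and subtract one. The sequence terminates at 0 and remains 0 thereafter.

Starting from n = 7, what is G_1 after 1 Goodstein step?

[0] 7 ≡ 2·3 + 1 (base 3). Lift 4: 9. −1: 8.
[1] 8 ≡ 2·4 (base 4). Lift 5: 10. −1: 9.

8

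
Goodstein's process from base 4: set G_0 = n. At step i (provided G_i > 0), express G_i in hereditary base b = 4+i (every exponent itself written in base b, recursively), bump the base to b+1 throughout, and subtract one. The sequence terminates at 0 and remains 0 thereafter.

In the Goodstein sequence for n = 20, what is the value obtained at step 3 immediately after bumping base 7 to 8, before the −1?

[0] 20 ≡ 4^2 + 4 (base 4). Lift 5: 30. −1: 29.
[1] 29 ≡ 5^2 + 4 (base 5). Lift 6: 40. −1: 39.
[2] 39 ≡ 6^2 + 3 (base 6). Lift 7: 52. −1: 51.

66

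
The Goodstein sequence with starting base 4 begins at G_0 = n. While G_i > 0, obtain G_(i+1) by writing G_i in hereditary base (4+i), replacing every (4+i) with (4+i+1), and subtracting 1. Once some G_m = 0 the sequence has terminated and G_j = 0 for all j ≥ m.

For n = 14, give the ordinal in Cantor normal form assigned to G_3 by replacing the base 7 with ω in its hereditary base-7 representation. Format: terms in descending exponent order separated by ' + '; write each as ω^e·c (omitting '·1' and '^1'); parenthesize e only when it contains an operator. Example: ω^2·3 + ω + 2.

G_0=14  [base 4] 3·4 + 2  →[4↦5]→  3·5 + 2 = 17  −1 ⇒ G_1=16
G_1=16  [base 5] 3·5 + 1  →[5↦6]→  3·6 + 1 = 19  −1 ⇒ G_2=18
G_2=18  [base 6] 3·6  →[6↦7]→  3·7 = 21  −1 ⇒ G_3=20
G_3=20  [base 7] 2·7 + 6  →[7↦8]→  2·8 + 6 = 22  −1 ⇒ G_4=21

ω·2 + 6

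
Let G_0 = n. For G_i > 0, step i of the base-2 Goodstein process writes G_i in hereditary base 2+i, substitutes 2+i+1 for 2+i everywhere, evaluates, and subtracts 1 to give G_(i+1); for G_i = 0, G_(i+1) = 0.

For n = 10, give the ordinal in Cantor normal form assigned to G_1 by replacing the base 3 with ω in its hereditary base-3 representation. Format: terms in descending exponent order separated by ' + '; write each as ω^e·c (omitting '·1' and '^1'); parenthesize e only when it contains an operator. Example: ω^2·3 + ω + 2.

step 0: 10 = 2^(2 + 1) + 2; sub 3 for 2: 3^(3 + 1) + 3; = 84; G_1 = 84−1 = 83
step 1: 83 = 3^(3 + 1) + 2; sub 4 for 3: 4^(4 + 1) + 2; = 1026; G_2 = 1026−1 = 1025

ω^(ω + 1) + 2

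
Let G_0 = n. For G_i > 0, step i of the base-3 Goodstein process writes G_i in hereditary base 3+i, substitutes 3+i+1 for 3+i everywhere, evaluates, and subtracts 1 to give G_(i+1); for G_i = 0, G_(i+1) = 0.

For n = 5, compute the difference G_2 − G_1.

0

G_0 = 5. HB_3(5) = 3 + 2. Bump = 6. G_1 = 5.
G_1 = 5. HB_4(5) = 4 + 1. Bump = 6. G_2 = 5.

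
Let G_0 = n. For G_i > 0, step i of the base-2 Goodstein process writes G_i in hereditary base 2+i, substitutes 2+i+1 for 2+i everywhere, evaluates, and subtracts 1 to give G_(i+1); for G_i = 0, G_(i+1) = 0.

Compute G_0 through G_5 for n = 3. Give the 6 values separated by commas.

3, 3, 3, 2, 1, 0

(0) 3|_2 = 2 + 1 ↦ 3 + 1|_3 = 4 ⇒ 3
(1) 3|_3 = 3 ↦ 4|_4 = 4 ⇒ 3
(2) 3|_4 = 3 ↦ 3|_5 = 3 ⇒ 2
(3) 2|_5 = 2 ↦ 2|_6 = 2 ⇒ 1
(4) 1|_6 = 1 ↦ 1|_7 = 1 ⇒ 0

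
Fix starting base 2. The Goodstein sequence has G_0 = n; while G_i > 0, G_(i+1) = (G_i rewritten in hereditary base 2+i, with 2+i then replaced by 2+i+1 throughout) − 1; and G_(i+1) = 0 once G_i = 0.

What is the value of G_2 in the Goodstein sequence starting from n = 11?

G_0 = 11. HB_2(11) = 2^(2 + 1) + 2 + 1. Bump = 85. G_1 = 84.
G_1 = 84. HB_3(84) = 3^(3 + 1) + 3. Bump = 1028. G_2 = 1027.
G_2 = 1027. HB_4(1027) = 4^(4 + 1) + 3. Bump = 15628. G_3 = 15627.

1027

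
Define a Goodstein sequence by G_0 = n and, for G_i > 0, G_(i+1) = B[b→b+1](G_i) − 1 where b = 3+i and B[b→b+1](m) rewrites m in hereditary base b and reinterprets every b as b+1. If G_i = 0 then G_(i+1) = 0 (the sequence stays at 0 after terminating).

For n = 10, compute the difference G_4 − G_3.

3

i=0: 10 = 3^2 + 1 (b=3); 3→4: 4^2 + 1 = 17; 17−1 = 16
i=1: 16 = 4^2 (b=4); 4→5: 5^2 = 25; 25−1 = 24
i=2: 24 = 4·5 + 4 (b=5); 5→6: 4·6 + 4 = 28; 28−1 = 27
i=3: 27 = 4·6 + 3 (b=6); 6→7: 4·7 + 3 = 31; 31−1 = 30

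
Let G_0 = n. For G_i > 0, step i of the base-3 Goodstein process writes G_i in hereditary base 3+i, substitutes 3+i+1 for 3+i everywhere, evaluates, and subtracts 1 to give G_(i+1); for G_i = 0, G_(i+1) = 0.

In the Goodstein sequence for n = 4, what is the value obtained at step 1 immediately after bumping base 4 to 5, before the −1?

base 3: 4 = 3 + 1; at 4: 4 + 1 = 5; next = 4
base 4: 4 = 4; at 5: 5 = 5; next = 4

5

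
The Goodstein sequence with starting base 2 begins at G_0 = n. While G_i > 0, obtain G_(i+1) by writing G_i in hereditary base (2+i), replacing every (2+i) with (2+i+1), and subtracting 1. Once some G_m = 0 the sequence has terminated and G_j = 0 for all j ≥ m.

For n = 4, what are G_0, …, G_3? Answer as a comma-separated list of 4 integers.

4, 26, 41, 60

G_0=4  [base 2] 2^2  →[2↦3]→  3^3 = 27  −1 ⇒ G_1=26
G_1=26  [base 3] 2·3^2 + 2·3 + 2  →[3↦4]→  2·4^2 + 2·4 + 2 = 42  −1 ⇒ G_2=41
G_2=41  [base 4] 2·4^2 + 2·4 + 1  →[4↦5]→  2·5^2 + 2·5 + 1 = 61  −1 ⇒ G_3=60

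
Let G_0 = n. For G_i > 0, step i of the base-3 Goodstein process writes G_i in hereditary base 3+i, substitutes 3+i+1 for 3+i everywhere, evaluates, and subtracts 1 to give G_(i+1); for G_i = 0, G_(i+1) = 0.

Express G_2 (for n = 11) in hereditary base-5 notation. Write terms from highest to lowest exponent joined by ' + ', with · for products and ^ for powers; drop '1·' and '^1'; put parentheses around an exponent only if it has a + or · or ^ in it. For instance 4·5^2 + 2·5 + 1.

5^2

base 3: 11 = 3^2 + 2; at 4: 4^2 + 2 = 18; next = 17
base 4: 17 = 4^2 + 1; at 5: 5^2 + 1 = 26; next = 25
base 5: 25 = 5^2; at 6: 6^2 = 36; next = 35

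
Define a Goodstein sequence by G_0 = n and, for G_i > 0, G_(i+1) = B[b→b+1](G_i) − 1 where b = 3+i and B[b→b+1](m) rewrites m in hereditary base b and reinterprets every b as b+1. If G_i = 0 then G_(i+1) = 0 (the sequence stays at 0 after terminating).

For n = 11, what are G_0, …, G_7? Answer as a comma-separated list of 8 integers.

11, 17, 25, 35, 39, 43, 47, 51

step 0: 11 = 3^2 + 2; sub 4 for 3: 4^2 + 2; = 18; G_1 = 18−1 = 17
step 1: 17 = 4^2 + 1; sub 5 for 4: 5^2 + 1; = 26; G_2 = 26−1 = 25
step 2: 25 = 5^2; sub 6 for 5: 6^2; = 36; G_3 = 36−1 = 35
step 3: 35 = 5·6 + 5; sub 7 for 6: 5·7 + 5; = 40; G_4 = 40−1 = 39
step 4: 39 = 5·7 + 4; sub 8 for 7: 5·8 + 4; = 44; G_5 = 44−1 = 43
step 5: 43 = 5·8 + 3; sub 9 for 8: 5·9 + 3; = 48; G_6 = 48−1 = 47
step 6: 47 = 5·9 + 2; sub 10 for 9: 5·10 + 2; = 52; G_7 = 52−1 = 51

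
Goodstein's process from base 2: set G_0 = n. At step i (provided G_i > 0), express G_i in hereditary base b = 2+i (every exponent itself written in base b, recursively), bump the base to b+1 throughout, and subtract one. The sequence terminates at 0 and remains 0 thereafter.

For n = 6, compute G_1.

29

step 0: 6 = 2^2 + 2; sub 3 for 2: 3^3 + 3; = 30; G_1 = 30−1 = 29
step 1: 29 = 3^3 + 2; sub 4 for 3: 4^4 + 2; = 258; G_2 = 258−1 = 257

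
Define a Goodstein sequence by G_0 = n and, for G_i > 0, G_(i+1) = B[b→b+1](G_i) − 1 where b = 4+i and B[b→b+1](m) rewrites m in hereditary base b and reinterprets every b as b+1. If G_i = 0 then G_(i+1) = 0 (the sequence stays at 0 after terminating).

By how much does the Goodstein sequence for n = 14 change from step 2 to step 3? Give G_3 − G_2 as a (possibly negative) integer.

2

14 —HB4→ 3·4 + 2 —bump→ 3·5 + 2 = 17 —(−1)→ 16
16 —HB5→ 3·5 + 1 —bump→ 3·6 + 1 = 19 —(−1)→ 18
18 —HB6→ 3·6 —bump→ 3·7 = 21 —(−1)→ 20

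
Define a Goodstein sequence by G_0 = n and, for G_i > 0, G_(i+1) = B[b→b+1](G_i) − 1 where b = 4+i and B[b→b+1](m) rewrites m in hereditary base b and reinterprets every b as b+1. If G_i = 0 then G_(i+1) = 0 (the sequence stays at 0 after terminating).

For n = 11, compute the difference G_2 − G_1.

1

G_0 = 11. HB_4(11) = 2·4 + 3. Bump = 13. G_1 = 12.
G_1 = 12. HB_5(12) = 2·5 + 2. Bump = 14. G_2 = 13.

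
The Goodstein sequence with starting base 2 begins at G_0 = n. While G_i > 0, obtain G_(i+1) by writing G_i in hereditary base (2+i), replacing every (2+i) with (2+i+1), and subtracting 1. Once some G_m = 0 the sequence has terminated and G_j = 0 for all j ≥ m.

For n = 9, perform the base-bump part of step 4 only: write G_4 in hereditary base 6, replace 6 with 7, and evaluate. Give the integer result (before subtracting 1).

2471827

G_0 = 9. HB_2(9) = 2^(2 + 1) + 1. Bump = 82. G_1 = 81.
G_1 = 81. HB_3(81) = 3^(3 + 1). Bump = 1024. G_2 = 1023.
G_2 = 1023. HB_4(1023) = 3·4^4 + 3·4^3 + 3·4^2 + 3·4 + 3. Bump = 9843. G_3 = 9842.
G_3 = 9842. HB_5(9842) = 3·5^5 + 3·5^3 + 3·5^2 + 3·5 + 2. Bump = 140744. G_4 = 140743.
G_4 = 140743. HB_6(140743) = 3·6^6 + 3·6^3 + 3·6^2 + 3·6 + 1. Bump = 2471827. G_5 = 2471826.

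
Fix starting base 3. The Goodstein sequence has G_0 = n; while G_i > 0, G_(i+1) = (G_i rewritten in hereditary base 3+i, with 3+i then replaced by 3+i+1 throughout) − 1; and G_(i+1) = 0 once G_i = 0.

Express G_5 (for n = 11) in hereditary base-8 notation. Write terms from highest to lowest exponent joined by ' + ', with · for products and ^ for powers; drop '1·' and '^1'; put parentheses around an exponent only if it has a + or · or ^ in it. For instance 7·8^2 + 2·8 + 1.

base 3: 11 = 3^2 + 2; at 4: 4^2 + 2 = 18; next = 17
base 4: 17 = 4^2 + 1; at 5: 5^2 + 1 = 26; next = 25
base 5: 25 = 5^2; at 6: 6^2 = 36; next = 35
base 6: 35 = 5·6 + 5; at 7: 5·7 + 5 = 40; next = 39
base 7: 39 = 5·7 + 4; at 8: 5·8 + 4 = 44; next = 43
base 8: 43 = 5·8 + 3; at 9: 5·9 + 3 = 48; next = 47

5·8 + 3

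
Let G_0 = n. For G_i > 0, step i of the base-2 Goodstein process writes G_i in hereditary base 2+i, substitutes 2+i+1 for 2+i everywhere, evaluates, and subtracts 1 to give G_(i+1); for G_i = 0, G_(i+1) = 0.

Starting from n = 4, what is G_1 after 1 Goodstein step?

26

4 —HB2→ 2^2 —bump→ 3^3 = 27 —(−1)→ 26
26 —HB3→ 2·3^2 + 2·3 + 2 —bump→ 2·4^2 + 2·4 + 2 = 42 —(−1)→ 41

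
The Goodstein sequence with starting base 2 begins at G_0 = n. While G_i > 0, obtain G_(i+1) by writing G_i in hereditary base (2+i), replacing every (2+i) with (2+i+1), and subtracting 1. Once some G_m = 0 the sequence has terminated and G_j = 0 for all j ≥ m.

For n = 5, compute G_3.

base 2: 5 = 2^2 + 1; at 3: 3^3 + 1 = 28; next = 27
base 3: 27 = 3^3; at 4: 4^4 = 256; next = 255
base 4: 255 = 3·4^3 + 3·4^2 + 3·4 + 3; at 5: 3·5^3 + 3·5^2 + 3·5 + 3 = 468; next = 467
base 5: 467 = 3·5^3 + 3·5^2 + 3·5 + 2; at 6: 3·6^3 + 3·6^2 + 3·6 + 2 = 776; next = 775

467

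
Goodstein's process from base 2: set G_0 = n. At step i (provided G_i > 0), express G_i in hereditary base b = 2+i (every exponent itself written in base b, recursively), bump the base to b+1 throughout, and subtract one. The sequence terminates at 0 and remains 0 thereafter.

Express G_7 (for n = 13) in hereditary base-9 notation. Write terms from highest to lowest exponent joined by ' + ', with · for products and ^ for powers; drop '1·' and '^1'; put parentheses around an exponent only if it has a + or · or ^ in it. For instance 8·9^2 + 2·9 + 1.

i=0: 13 = 2^(2 + 1) + 2^2 + 1 (b=2); 2→3: 3^(3 + 1) + 3^3 + 1 = 109; 109−1 = 108
i=1: 108 = 3^(3 + 1) + 3^3 (b=3); 3→4: 4^(4 + 1) + 4^4 = 1280; 1280−1 = 1279
i=2: 1279 = 4^(4 + 1) + 3·4^3 + 3·4^2 + 3·4 + 3 (b=4); 4→5: 5^(5 + 1) + 3·5^3 + 3·5^2 + 3·5 + 3 = 16093; 16093−1 = 16092
i=3: 16092 = 5^(5 + 1) + 3·5^3 + 3·5^2 + 3·5 + 2 (b=5); 5→6: 6^(6 + 1) + 3·6^3 + 3·6^2 + 3·6 + 2 = 280712; 280712−1 = 280711
i=4: 280711 = 6^(6 + 1) + 3·6^3 + 3·6^2 + 3·6 + 1 (b=6); 6→7: 7^(7 + 1) + 3·7^3 + 3·7^2 + 3·7 + 1 = 5765999; 5765999−1 = 5765998
i=5: 5765998 = 7^(7 + 1) + 3·7^3 + 3·7^2 + 3·7 (b=7); 7→8: 8^(8 + 1) + 3·8^3 + 3·8^2 + 3·8 = 134219480; 134219480−1 = 134219479
i=6: 134219479 = 8^(8 + 1) + 3·8^3 + 3·8^2 + 2·8 + 7 (b=8); 8→9: 9^(9 + 1) + 3·9^3 + 3·9^2 + 2·9 + 7 = 3486786856; 3486786856−1 = 3486786855
i=7: 3486786855 = 9^(9 + 1) + 3·9^3 + 3·9^2 + 2·9 + 6 (b=9); 9→10: 10^(10 + 1) + 3·10^3 + 3·10^2 + 2·10 + 6 = 100000003326; 100000003326−1 = 100000003325

9^(9 + 1) + 3·9^3 + 3·9^2 + 2·9 + 6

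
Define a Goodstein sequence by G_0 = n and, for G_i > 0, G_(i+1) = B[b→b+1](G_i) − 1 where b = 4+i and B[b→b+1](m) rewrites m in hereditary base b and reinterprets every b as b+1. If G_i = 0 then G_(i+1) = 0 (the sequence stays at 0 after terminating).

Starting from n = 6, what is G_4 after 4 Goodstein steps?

step 0: 6 = 4 + 2; sub 5 for 4: 5 + 2; = 7; G_1 = 7−1 = 6
step 1: 6 = 5 + 1; sub 6 for 5: 6 + 1; = 7; G_2 = 7−1 = 6
step 2: 6 = 6; sub 7 for 6: 7; = 7; G_3 = 7−1 = 6
step 3: 6 = 6; sub 8 for 7: 6; = 6; G_4 = 6−1 = 5
step 4: 5 = 5; sub 9 for 8: 5; = 5; G_5 = 5−1 = 4

5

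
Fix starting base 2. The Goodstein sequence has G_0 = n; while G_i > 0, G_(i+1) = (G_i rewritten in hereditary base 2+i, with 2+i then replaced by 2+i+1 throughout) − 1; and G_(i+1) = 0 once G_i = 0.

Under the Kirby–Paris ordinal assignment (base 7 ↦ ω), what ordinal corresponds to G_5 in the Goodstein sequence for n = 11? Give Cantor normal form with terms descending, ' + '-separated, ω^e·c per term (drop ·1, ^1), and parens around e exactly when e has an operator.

ω^(ω + 1)

[0] 11 ≡ 2^(2 + 1) + 2 + 1 (base 2). Lift 3: 85. −1: 84.
[1] 84 ≡ 3^(3 + 1) + 3 (base 3). Lift 4: 1028. −1: 1027.
[2] 1027 ≡ 4^(4 + 1) + 3 (base 4). Lift 5: 15628. −1: 15627.
[3] 15627 ≡ 5^(5 + 1) + 2 (base 5). Lift 6: 279938. −1: 279937.
[4] 279937 ≡ 6^(6 + 1) + 1 (base 6). Lift 7: 5764802. −1: 5764801.
[5] 5764801 ≡ 7^(7 + 1) (base 7). Lift 8: 134217728. −1: 134217727.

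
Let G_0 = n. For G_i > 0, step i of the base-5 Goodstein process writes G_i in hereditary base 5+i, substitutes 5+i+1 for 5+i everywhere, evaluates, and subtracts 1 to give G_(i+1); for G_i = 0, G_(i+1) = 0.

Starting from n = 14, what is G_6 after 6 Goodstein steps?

G_0=14  [base 5] 2·5 + 4  →[5↦6]→  2·6 + 4 = 16  −1 ⇒ G_1=15
G_1=15  [base 6] 2·6 + 3  →[6↦7]→  2·7 + 3 = 17  −1 ⇒ G_2=16
G_2=16  [base 7] 2·7 + 2  →[7↦8]→  2·8 + 2 = 18  −1 ⇒ G_3=17
G_3=17  [base 8] 2·8 + 1  →[8↦9]→  2·9 + 1 = 19  −1 ⇒ G_4=18
G_4=18  [base 9] 2·9  →[9↦10]→  2·10 = 20  −1 ⇒ G_5=19
G_5=19  [base 10] 10 + 9  →[10↦11]→  11 + 9 = 20  −1 ⇒ G_6=19
G_6=19  [base 11] 11 + 8  →[11↦12]→  12 + 8 = 20  −1 ⇒ G_7=19

19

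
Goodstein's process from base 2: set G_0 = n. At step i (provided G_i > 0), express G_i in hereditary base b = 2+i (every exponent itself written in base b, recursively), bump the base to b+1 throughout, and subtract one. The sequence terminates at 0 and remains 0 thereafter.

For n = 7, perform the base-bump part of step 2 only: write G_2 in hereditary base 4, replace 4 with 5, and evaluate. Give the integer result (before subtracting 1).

3128

G_0 = 7. HB_2(7) = 2^2 + 2 + 1. Bump = 31. G_1 = 30.
G_1 = 30. HB_3(30) = 3^3 + 3. Bump = 260. G_2 = 259.
G_2 = 259. HB_4(259) = 4^4 + 3. Bump = 3128. G_3 = 3127.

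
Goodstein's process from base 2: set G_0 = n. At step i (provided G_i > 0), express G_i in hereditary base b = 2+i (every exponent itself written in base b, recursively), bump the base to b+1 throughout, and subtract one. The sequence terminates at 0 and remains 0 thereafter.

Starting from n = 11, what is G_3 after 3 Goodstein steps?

15627

G_0=11  [base 2] 2^(2 + 1) + 2 + 1  →[2↦3]→  3^(3 + 1) + 3 + 1 = 85  −1 ⇒ G_1=84
G_1=84  [base 3] 3^(3 + 1) + 3  →[3↦4]→  4^(4 + 1) + 4 = 1028  −1 ⇒ G_2=1027
G_2=1027  [base 4] 4^(4 + 1) + 3  →[4↦5]→  5^(5 + 1) + 3 = 15628  −1 ⇒ G_3=15627
G_3=15627  [base 5] 5^(5 + 1) + 2  →[5↦6]→  6^(6 + 1) + 2 = 279938  −1 ⇒ G_4=279937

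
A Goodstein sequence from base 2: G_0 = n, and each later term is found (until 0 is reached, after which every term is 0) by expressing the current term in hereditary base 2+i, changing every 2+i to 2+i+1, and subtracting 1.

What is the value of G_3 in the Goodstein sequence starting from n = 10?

step 0: 10 = 2^(2 + 1) + 2; sub 3 for 2: 3^(3 + 1) + 3; = 84; G_1 = 84−1 = 83
step 1: 83 = 3^(3 + 1) + 2; sub 4 for 3: 4^(4 + 1) + 2; = 1026; G_2 = 1026−1 = 1025
step 2: 1025 = 4^(4 + 1) + 1; sub 5 for 4: 5^(5 + 1) + 1; = 15626; G_3 = 15626−1 = 15625
step 3: 15625 = 5^(5 + 1); sub 6 for 5: 6^(6 + 1); = 279936; G_4 = 279936−1 = 279935

15625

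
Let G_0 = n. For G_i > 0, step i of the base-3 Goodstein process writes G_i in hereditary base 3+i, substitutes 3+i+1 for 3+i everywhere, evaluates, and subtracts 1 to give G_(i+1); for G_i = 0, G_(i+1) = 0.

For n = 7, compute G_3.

[0] 7 ≡ 2·3 + 1 (base 3). Lift 4: 9. −1: 8.
[1] 8 ≡ 2·4 (base 4). Lift 5: 10. −1: 9.
[2] 9 ≡ 5 + 4 (base 5). Lift 6: 10. −1: 9.
[3] 9 ≡ 6 + 3 (base 6). Lift 7: 10. −1: 9.

9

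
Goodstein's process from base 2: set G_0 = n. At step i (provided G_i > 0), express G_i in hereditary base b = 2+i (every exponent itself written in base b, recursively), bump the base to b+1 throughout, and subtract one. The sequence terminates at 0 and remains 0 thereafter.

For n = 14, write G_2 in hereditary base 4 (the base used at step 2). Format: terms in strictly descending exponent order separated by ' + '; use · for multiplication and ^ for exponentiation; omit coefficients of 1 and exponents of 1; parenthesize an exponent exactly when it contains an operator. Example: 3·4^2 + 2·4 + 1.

4^(4 + 1) + 4^4 + 1

base 2: 14 = 2^(2 + 1) + 2^2 + 2; at 3: 3^(3 + 1) + 3^3 + 3 = 111; next = 110
base 3: 110 = 3^(3 + 1) + 3^3 + 2; at 4: 4^(4 + 1) + 4^4 + 2 = 1282; next = 1281
base 4: 1281 = 4^(4 + 1) + 4^4 + 1; at 5: 5^(5 + 1) + 5^5 + 1 = 18751; next = 18750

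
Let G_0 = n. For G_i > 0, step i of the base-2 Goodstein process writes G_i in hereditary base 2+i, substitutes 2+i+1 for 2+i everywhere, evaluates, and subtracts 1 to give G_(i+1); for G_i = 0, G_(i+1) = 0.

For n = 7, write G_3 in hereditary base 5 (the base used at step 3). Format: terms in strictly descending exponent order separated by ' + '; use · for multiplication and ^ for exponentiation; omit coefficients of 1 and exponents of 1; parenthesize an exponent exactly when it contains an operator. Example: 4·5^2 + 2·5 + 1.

5^5 + 2

G_0=7  [base 2] 2^2 + 2 + 1  →[2↦3]→  3^3 + 3 + 1 = 31  −1 ⇒ G_1=30
G_1=30  [base 3] 3^3 + 3  →[3↦4]→  4^4 + 4 = 260  −1 ⇒ G_2=259
G_2=259  [base 4] 4^4 + 3  →[4↦5]→  5^5 + 3 = 3128  −1 ⇒ G_3=3127
G_3=3127  [base 5] 5^5 + 2  →[5↦6]→  6^6 + 2 = 46658  −1 ⇒ G_4=46657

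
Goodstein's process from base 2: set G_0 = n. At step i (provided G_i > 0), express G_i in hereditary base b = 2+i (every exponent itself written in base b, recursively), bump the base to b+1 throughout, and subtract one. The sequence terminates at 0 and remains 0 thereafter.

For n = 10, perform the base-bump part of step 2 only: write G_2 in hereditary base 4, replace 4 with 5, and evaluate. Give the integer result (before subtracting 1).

G_0 = 10. HB_2(10) = 2^(2 + 1) + 2. Bump = 84. G_1 = 83.
G_1 = 83. HB_3(83) = 3^(3 + 1) + 2. Bump = 1026. G_2 = 1025.
G_2 = 1025. HB_4(1025) = 4^(4 + 1) + 1. Bump = 15626. G_3 = 15625.

15626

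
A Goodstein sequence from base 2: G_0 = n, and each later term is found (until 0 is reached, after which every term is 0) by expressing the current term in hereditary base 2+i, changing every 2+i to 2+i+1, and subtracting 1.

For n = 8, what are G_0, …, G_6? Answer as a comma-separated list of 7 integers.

8 —HB2→ 2^(2 + 1) —bump→ 3^(3 + 1) = 81 —(−1)→ 80
80 —HB3→ 2·3^3 + 2·3^2 + 2·3 + 2 —bump→ 2·4^4 + 2·4^2 + 2·4 + 2 = 554 —(−1)→ 553
553 —HB4→ 2·4^4 + 2·4^2 + 2·4 + 1 —bump→ 2·5^5 + 2·5^2 + 2·5 + 1 = 6311 —(−1)→ 6310
6310 —HB5→ 2·5^5 + 2·5^2 + 2·5 —bump→ 2·6^6 + 2·6^2 + 2·6 = 93396 —(−1)→ 93395
93395 —HB6→ 2·6^6 + 2·6^2 + 6 + 5 —bump→ 2·7^7 + 2·7^2 + 7 + 5 = 1647196 —(−1)→ 1647195
1647195 —HB7→ 2·7^7 + 2·7^2 + 7 + 4 —bump→ 2·8^8 + 2·8^2 + 8 + 4 = 33554572 —(−1)→ 33554571

8, 80, 553, 6310, 93395, 1647195, 33554571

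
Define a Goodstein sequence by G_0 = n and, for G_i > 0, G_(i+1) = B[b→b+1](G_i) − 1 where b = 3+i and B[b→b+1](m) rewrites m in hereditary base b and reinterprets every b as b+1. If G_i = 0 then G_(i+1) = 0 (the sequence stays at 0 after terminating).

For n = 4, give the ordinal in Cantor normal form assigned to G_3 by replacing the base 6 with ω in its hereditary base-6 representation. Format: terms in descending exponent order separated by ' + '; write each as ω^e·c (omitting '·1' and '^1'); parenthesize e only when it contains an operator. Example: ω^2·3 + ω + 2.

[0] 4 ≡ 3 + 1 (base 3). Lift 4: 5. −1: 4.
[1] 4 ≡ 4 (base 4). Lift 5: 5. −1: 4.
[2] 4 ≡ 4 (base 5). Lift 6: 4. −1: 3.
[3] 3 ≡ 3 (base 6). Lift 7: 3. −1: 2.

3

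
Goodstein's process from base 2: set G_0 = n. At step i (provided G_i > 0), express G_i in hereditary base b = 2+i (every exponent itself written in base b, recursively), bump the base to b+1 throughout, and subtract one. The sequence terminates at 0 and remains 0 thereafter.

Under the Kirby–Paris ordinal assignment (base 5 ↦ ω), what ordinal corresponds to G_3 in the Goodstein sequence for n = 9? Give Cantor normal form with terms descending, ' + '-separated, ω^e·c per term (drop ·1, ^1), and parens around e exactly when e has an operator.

G_0 = 9. HB_2(9) = 2^(2 + 1) + 1. Bump = 82. G_1 = 81.
G_1 = 81. HB_3(81) = 3^(3 + 1). Bump = 1024. G_2 = 1023.
G_2 = 1023. HB_4(1023) = 3·4^4 + 3·4^3 + 3·4^2 + 3·4 + 3. Bump = 9843. G_3 = 9842.

ω^ω·3 + ω^3·3 + ω^2·3 + ω·3 + 2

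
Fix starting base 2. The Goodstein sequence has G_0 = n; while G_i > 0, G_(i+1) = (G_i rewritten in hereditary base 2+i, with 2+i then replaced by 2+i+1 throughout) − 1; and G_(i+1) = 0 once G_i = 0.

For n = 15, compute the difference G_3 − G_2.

15 —HB2→ 2^(2 + 1) + 2^2 + 2 + 1 —bump→ 3^(3 + 1) + 3^3 + 3 + 1 = 112 —(−1)→ 111
111 —HB3→ 3^(3 + 1) + 3^3 + 3 —bump→ 4^(4 + 1) + 4^4 + 4 = 1284 —(−1)→ 1283
1283 —HB4→ 4^(4 + 1) + 4^4 + 3 —bump→ 5^(5 + 1) + 5^5 + 3 = 18753 —(−1)→ 18752

17469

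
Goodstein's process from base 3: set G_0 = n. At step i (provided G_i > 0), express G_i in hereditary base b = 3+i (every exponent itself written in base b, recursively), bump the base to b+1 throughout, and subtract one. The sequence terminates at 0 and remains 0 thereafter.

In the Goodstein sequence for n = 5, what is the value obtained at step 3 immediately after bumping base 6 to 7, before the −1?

5

(0) 5|_3 = 3 + 2 ↦ 4 + 2|_4 = 6 ⇒ 5
(1) 5|_4 = 4 + 1 ↦ 5 + 1|_5 = 6 ⇒ 5
(2) 5|_5 = 5 ↦ 6|_6 = 6 ⇒ 5
(3) 5|_6 = 5 ↦ 5|_7 = 5 ⇒ 4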